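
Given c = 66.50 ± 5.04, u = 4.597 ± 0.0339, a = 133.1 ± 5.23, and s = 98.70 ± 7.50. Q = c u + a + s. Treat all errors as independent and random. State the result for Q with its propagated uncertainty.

Let p = c·u = 305.7. δp/p = √((1·δc/c)² + (1·δu/u)²) = √(0.00574 + 5.44e-05) = 0.0761, so δp = 23.3.
Q = p + a + s: δQ = √(δp² + δa² + δs²) = √(542 + 27.4 + 56.2) = 25.0
Q = 537.5.

537.5 ± 25.0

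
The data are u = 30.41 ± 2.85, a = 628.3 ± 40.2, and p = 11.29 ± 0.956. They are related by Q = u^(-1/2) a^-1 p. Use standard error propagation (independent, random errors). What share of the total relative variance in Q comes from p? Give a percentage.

(δQ/Q)² = (−½·δu/u)² + (-1·δa/a)² + (1·δp/p)²
  u term: (-0.5×0.0937)² = 0.00220
  a term: (-1×0.0640)² = 0.00409
  p term: (1×0.0847)² = 0.00717
Total = 0.0135. Share from p = 0.00717/0.0135 = 0.533.

53.3%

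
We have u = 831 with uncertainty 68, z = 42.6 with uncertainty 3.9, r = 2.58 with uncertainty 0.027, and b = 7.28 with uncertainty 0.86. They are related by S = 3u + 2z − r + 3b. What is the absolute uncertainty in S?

Each term contributes (cᵢ δxᵢ)² to (δS)²:
  (3·δu)² = 41600;  (2·δz)² = 60.8;  (δr)² = 0.000729;  (3·δb)² = 6.66
δS = √(41700) = 204

204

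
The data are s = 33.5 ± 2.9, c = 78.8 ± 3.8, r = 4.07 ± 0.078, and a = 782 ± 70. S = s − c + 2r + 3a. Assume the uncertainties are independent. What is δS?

For a sum/difference, combine absolute errors in quadrature:
  (δs)² = 8.41;  (δc)² = 14.4;  (2·δr)² = 0.0243;  (3·δa)² = 44100
δS = √(44100) = 210

210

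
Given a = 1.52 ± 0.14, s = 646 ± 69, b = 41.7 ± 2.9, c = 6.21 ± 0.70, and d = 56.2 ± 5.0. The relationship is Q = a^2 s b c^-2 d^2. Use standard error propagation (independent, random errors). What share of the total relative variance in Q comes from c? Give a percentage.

38.3%

(δQ/Q)² = (2·δa/a)² + (1·δs/s)² + (1·δb/b)² + (-2·δc/c)² + (2·δd/d)²
  a term: (2×0.0921)² = 0.0339
  s term: (1×0.107)² = 0.0114
  b term: (1×0.0695)² = 0.00484
  c term: (-2×0.113)² = 0.0508
  d term: (2×0.0890)² = 0.0317
Total = 0.133. Share from c = 0.0508/0.133 = 0.383.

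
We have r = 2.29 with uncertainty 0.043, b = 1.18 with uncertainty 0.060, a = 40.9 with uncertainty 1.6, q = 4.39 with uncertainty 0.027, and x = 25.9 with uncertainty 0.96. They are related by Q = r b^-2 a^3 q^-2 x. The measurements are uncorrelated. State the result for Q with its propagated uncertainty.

Since Q is a product/quotient, work with relative uncertainties:
  (1·δr/r)² = (1×0.0188)² = 0.000353;  (-2·δb/b)² = (-2×0.0508)² = 0.0103;  (3·δa/a)² = (3×0.0391)² = 0.0138;  (-2·δq/q)² = (-2×0.00615)² = 0.000151;  (1·δx/x)² = (1×0.0371)² = 0.00137
δQ/Q = √(0.0260) = 0.161
Q = 1.51e+05, so δQ = 0.161 × 1.51e+05 = 24400.

(1.51 ± 0.244) × 10^5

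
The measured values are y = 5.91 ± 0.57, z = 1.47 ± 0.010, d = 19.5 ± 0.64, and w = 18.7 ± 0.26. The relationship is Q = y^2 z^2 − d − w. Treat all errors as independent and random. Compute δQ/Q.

0.392

Let p = y^2·z^2 = 75.5. δp/p = √((2·δy/y)² + (2·δz/z)²) = √(0.0372 + 0.000185) = 0.193, so δp = 14.6.
Q = p − d − w: δQ = √(δp² + δd² + δw²) = √(213 + 0.410 + 0.0676) = 14.6
Q = 37.3, so δQ/Q = 14.6/37.3 = 0.392.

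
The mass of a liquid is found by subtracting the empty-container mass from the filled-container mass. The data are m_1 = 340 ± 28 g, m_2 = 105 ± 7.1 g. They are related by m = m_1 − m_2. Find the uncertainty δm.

Each term contributes (cᵢ δxᵢ)² to (δm)²:
  (δm_1)² = 784;  (δm_2)² = 50.4
δm = √(834) = 28.9 g

28.9 g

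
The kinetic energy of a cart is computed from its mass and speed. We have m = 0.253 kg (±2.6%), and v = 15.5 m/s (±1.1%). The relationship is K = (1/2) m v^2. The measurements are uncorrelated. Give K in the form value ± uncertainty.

30.4 ± 1.04 J

K is a product of powers, so relative uncertainties combine in quadrature:
  (1·δm/m)² = (1×0.0260)² = 0.000676;  (2·δv/v)² = (2×0.0110)² = 0.000484
δK/K = √(0.00116) = 0.0341
K = 30.4 J, so δK = 0.0341 × 30.4 = 1.04 J.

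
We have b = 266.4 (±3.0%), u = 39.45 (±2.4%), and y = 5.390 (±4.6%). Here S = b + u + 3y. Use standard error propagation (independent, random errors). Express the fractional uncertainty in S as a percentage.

2.51%

Each term contributes (cᵢ δxᵢ)² to (δS)²:
  (δb)² = 63.9;  (δu)² = 0.896;  (3·δy)² = 0.553
δS = √(65.3) = 8.08
S = 322.0, so δS/S = 8.08/322.0 = 0.0251.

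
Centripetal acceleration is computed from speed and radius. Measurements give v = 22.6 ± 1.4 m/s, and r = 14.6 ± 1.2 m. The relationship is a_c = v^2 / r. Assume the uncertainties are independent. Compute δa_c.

Products/powers → add relative errors in quadrature, weighted by exponent:
  (2·δv/v)² = (2×0.0619)² = 0.0153;  (-1·δr/r)² = (-1×0.0822)² = 0.00676
δa_c/a_c = √(0.0221) = 0.149
a_c = 35.0 m/s^2, so δa_c = 0.149 × 35.0 = 5.20 m/s^2.

5.20 m/s^2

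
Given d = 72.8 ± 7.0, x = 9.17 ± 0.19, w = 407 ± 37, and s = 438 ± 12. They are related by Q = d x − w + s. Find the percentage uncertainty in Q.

10.9%

Let p = d·x = 668. δp/p = √((1·δd/d)² + (1·δx/x)²) = √(0.00925 + 0.000429) = 0.0984, so δp = 65.7.
Q = p − w + s: δQ = √(δp² + δw² + δs²) = √(4310 + 1370 + 144) = 76.3
Q = 699, so δQ/Q = 76.3/699 = 0.109.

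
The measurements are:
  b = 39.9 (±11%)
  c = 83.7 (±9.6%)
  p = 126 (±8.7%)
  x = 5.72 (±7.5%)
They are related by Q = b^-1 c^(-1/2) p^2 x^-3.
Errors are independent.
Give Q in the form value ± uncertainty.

For a monomial Q ∝ b^-1, c^(-1/2), p^2, x^-3, fractional errors add in quadrature:
  (-1·δb/b)² = (-1×0.110)² = 0.0121;  (−½·δc/c)² = (-0.5×0.0960)² = 0.00230;  (2·δp/p)² = (2×0.0870)² = 0.0303;  (-3·δx/x)² = (-3×0.0750)² = 0.0506
δQ/Q = √(0.0953) = 0.309
Q = 0.232, so δQ = 0.309 × 0.232 = 0.0717.

0.232 ± 0.0717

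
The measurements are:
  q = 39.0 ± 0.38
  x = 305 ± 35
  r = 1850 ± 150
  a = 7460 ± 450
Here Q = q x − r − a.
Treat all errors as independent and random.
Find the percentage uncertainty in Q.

56.1%

Let p = q·x = 11900. δp/p = √((1·δq/q)² + (1·δx/x)²) = √(9.49e-05 + 0.0132) = 0.115, so δp = 1370.
Q = p − r − a: δQ = √(δp² + δr² + δa²) = √(1.88e+06 + 22500 + 2.02e+05) = 1450
Q = 2580, so δQ/Q = 1450/2580 = 0.561.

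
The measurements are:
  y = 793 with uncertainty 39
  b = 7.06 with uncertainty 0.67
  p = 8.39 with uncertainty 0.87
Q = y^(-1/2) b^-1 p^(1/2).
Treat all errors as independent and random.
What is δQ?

For a monomial Q ∝ y^(-1/2), b^-1, p^(1/2), fractional errors add in quadrature:
  (−½·δy/y)² = (-0.5×0.0492)² = 0.000605;  (-1·δb/b)² = (-1×0.0949)² = 0.00901;  (½·δp/p)² = (0.5×0.104)² = 0.00269
δQ/Q = √(0.0123) = 0.111
Q = 0.0146, so δQ = 0.111 × 0.0146 = 0.00162.

0.00162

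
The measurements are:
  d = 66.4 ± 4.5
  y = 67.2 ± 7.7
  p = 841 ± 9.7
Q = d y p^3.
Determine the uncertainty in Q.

Each factor contributes (exponent × relative error)² to (δQ/Q)²:
  (1·δd/d)² = (1×0.0678)² = 0.00459;  (1·δy/y)² = (1×0.115)² = 0.0131;  (3·δp/p)² = (3×0.0115)² = 0.00120
δQ/Q = √(0.0189) = 0.138
Q = 2.65e+12, so δQ = 0.138 × 2.65e+12 = 3.65e+11.

3.65e+11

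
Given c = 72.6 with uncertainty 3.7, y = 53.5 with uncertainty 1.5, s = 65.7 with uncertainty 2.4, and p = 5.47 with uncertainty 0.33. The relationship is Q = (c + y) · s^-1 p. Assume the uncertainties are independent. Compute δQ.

Let u = c + y = 126. δu = √(δc² + δy²) = √(13.7 + 2.25) = 3.99, so δu/u = 0.0317.
Q is then a monomial in u, s, p:
δQ/Q = √((δu/u)² + (-1·δs/s)² + (1·δp/p)²) = √(0.00100 + 0.00133 + 0.00364) = 0.0773
Q = 10.5, so δQ = 0.0773 × 10.5 = 0.812.

0.812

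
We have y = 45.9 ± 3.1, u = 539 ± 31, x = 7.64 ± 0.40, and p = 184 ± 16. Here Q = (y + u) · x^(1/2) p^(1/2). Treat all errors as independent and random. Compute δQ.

1610

Let w = y + u = 585. δw = √(δy² + δu²) = √(9.61 + 961) = 31.2, so δw/w = 0.0533.
Q is then a monomial in w, x, p:
δQ/Q = √((δw/w)² + (½·δx/x)² + (½·δp/p)²) = √(0.00284 + 0.000685 + 0.00189) = 0.0736
Q = 21900, so δQ = 0.0736 × 21900 = 1610.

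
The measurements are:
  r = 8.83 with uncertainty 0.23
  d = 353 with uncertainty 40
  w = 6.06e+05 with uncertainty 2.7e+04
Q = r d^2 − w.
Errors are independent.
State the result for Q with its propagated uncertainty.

Let p = r·d^2 = 1.1e+06. δp/p = √((1·δr/r)² + (2·δd/d)²) = √(0.000678 + 0.0514) = 0.228, so δp = 2.51e+05.
Q = p − w: δQ = √(δp² + δw²) = √(6.3e+10 + 7.29e+08) = 2.52e+05
Q = 4.94e+05.

(4.94 ± 2.52) × 10^5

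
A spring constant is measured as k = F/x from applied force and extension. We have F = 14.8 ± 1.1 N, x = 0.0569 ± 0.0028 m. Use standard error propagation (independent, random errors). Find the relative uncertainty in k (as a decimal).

Each factor contributes (exponent × relative error)² to (δk/k)²:
  (1·δF/F)² = (1×0.0743)² = 0.00552;  (-1·δx/x)² = (-1×0.0492)² = 0.00242
δk/k = √(0.00795) = 0.0891

0.0891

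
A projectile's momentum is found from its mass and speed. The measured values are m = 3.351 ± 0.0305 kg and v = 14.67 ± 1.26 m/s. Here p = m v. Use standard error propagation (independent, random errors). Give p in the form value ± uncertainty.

49.16 ± 4.25 kg·m/s

Relative error in a monomial: (δp/p)² = Σ (nᵢ · δxᵢ/xᵢ)².
  (1·δm/m)² = (1×0.00910)² = 8.28e-05;  (1·δv/v)² = (1×0.0859)² = 0.00738
δp/p = √(0.00746) = 0.0864
p = 49.16 kg·m/s, so δp = 0.0864 × 49.16 = 4.25 kg·m/s.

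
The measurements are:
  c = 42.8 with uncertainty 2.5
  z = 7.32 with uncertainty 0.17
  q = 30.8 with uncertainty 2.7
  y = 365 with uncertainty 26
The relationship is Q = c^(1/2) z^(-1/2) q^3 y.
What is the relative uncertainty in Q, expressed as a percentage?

27.4%

Q is a product of powers, so relative uncertainties combine in quadrature:
  (½·δc/c)² = (0.5×0.0584)² = 0.000853;  (−½·δz/z)² = (-0.5×0.0232)² = 0.000135;  (3·δq/q)² = (3×0.0877)² = 0.0692;  (1·δy/y)² = (1×0.0712)² = 0.00507
δQ/Q = √(0.0752) = 0.274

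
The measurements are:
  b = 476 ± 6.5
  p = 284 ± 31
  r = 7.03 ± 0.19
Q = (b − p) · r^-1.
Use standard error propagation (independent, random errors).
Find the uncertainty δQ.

Let u = b − p = 192. δu = √(δb² + δp²) = √(42.2 + 961) = 31.7, so δu/u = 0.165.
Q is then a monomial in u, r:
δQ/Q = √((δu/u)² + (-1·δr/r)²) = √(0.0272 + 0.000730) = 0.167
Q = 27.3, so δQ = 0.167 × 27.3 = 4.57.

4.57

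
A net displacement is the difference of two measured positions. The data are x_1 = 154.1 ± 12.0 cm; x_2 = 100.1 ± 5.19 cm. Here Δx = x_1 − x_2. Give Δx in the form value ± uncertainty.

Each term contributes (cᵢ δxᵢ)² to (δΔx)²:
  (δx_1)² = 144;  (δx_2)² = 26.9
δΔx = √(171) = 13.1 cm
Δx = 54.00 cm.

54.00 ± 13.1 cm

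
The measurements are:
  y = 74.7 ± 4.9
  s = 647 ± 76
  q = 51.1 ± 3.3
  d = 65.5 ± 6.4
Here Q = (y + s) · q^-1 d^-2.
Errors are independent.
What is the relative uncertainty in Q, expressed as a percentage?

Let u = y + s = 722. δu = √(δy² + δs²) = √(24.0 + 5780) = 76.2, so δu/u = 0.106.
Q is then a monomial in u, q, d:
δQ/Q = √((δu/u)² + (-1·δq/q)² + (-2·δd/d)²) = √(0.0111 + 0.00417 + 0.0382) = 0.231

23.1%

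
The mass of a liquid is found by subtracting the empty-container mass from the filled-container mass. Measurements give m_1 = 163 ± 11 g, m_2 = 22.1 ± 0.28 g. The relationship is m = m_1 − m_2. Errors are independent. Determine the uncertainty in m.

11.0 g

Absolute uncertainties add in quadrature for a linear combination:
  (δm_1)² = 121;  (δm_2)² = 0.0784
δm = √(121) = 11.0 g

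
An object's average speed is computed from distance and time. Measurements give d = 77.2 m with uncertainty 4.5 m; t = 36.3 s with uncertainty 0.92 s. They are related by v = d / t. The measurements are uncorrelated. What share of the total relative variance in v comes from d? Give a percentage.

84.1%

(δv/v)² = (1·δd/d)² + (-1·δt/t)²
  d term: (1×0.0583)² = 0.00340
  t term: (-1×0.0253)² = 0.000642
Total = 0.00404. Share from d = 0.00340/0.00404 = 0.841.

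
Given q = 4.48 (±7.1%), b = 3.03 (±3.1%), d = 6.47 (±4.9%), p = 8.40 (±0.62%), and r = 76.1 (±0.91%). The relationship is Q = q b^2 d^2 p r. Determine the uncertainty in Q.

1.5e+05

Each factor contributes (exponent × relative error)² to (δQ/Q)²:
  (1·δq/q)² = (1×0.0710)² = 0.00504;  (2·δb/b)² = (2×0.0310)² = 0.00384;  (2·δd/d)² = (2×0.0490)² = 0.00960;  (1·δp/p)² = (1×0.00620)² = 3.84e-05;  (1·δr/r)² = (1×0.00910)² = 8.28e-05
δQ/Q = √(0.0186) = 0.136
Q = 1.1e+06, so δQ = 0.136 × 1.1e+06 = 1.5e+05.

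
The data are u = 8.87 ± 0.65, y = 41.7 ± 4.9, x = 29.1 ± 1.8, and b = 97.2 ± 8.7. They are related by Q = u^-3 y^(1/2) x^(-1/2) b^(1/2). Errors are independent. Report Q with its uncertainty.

0.0169 ± 0.00396

Relative error in a monomial: (δQ/Q)² = Σ (nᵢ · δxᵢ/xᵢ)².
  (-3·δu/u)² = (-3×0.0733)² = 0.0483;  (½·δy/y)² = (0.5×0.118)² = 0.00345;  (−½·δx/x)² = (-0.5×0.0619)² = 0.000957;  (½·δb/b)² = (0.5×0.0895)² = 0.00200
δQ/Q = √(0.0547) = 0.234
Q = 0.0169, so δQ = 0.234 × 0.0169 = 0.00396.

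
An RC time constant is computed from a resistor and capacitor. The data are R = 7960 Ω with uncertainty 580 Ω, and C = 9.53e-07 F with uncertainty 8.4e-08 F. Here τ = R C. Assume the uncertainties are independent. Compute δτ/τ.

0.114

Since τ is a product/quotient, work with relative uncertainties:
  (1·δR/R)² = (1×0.0729)² = 0.00531;  (1·δC/C)² = (1×0.0881)² = 0.00777
δτ/τ = √(0.0131) = 0.114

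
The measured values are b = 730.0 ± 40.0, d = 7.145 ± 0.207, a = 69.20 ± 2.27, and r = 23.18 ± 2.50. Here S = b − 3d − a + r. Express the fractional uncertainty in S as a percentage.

6.06%

For a sum/difference, combine absolute errors in quadrature:
  (δb)² = 1600;  (3·δd)² = 0.386;  (δa)² = 5.15;  (δr)² = 6.25
δS = √(1610) = 40.1
S = 662.5, so δS/S = 40.1/662.5 = 0.0606.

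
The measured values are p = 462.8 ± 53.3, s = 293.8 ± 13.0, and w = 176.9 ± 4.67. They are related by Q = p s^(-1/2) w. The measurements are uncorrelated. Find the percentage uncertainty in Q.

Relative error in a monomial: (δQ/Q)² = Σ (nᵢ · δxᵢ/xᵢ)².
  (1·δp/p)² = (1×0.115)² = 0.0133;  (−½·δs/s)² = (-0.5×0.0442)² = 0.000489;  (1·δw/w)² = (1×0.0264)² = 0.000697
δQ/Q = √(0.0145) = 0.120

12.0%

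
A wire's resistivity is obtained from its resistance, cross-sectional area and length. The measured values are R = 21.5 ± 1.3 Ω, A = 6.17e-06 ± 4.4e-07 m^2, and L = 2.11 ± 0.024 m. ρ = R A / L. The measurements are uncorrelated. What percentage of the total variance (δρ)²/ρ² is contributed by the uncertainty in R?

41.2%

(δρ/ρ)² = (1·δR/R)² + (1·δA/A)² + (-1·δL/L)²
  R term: (1×0.0605)² = 0.00366
  A term: (1×0.0713)² = 0.00509
  L term: (-1×0.0114)² = 0.000129
Total = 0.00887. Share from R = 0.00366/0.00887 = 0.412.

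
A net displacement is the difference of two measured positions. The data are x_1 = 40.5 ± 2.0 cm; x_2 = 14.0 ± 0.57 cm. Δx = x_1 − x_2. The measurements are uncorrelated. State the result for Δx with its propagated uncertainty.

For a sum/difference, combine absolute errors in quadrature:
  (δx_1)² = 4.00;  (δx_2)² = 0.325
δΔx = √(4.32) = 2.08 cm
Δx = 26.5 cm.

26.5 ± 2.08 cm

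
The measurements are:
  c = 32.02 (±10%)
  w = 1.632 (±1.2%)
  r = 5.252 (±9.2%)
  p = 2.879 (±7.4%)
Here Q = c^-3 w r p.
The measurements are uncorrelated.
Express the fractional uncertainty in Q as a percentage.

For a monomial Q ∝ c^-3, w, r, p, fractional errors add in quadrature:
  (-3·δc/c)² = (-3×0.100)² = 0.0900;  (1·δw/w)² = (1×0.0120)² = 0.000144;  (1·δr/r)² = (1×0.0920)² = 0.00846;  (1·δp/p)² = (1×0.0740)² = 0.00548
δQ/Q = √(0.104) = 0.323

32.3%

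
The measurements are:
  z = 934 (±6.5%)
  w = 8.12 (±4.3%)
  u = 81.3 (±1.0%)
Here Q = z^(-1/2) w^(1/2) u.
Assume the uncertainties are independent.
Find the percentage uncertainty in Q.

Since Q is a product/quotient, work with relative uncertainties:
  (−½·δz/z)² = (-0.5×0.0650)² = 0.00106;  (½·δw/w)² = (0.5×0.0430)² = 0.000462;  (1·δu/u)² = (1×0.0100)² = 0.000100
δQ/Q = √(0.00162) = 0.0402

4.02%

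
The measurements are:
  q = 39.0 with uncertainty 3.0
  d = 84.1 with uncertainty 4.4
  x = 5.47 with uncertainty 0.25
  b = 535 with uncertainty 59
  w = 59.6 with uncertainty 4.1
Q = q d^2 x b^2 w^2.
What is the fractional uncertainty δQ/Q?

0.294

Since Q is a product/quotient, work with relative uncertainties:
  (1·δq/q)² = (1×0.0769)² = 0.00592;  (2·δd/d)² = (2×0.0523)² = 0.0109;  (1·δx/x)² = (1×0.0457)² = 0.00209;  (2·δb/b)² = (2×0.110)² = 0.0486;  (2·δw/w)² = (2×0.0688)² = 0.0189
δQ/Q = √(0.0865) = 0.294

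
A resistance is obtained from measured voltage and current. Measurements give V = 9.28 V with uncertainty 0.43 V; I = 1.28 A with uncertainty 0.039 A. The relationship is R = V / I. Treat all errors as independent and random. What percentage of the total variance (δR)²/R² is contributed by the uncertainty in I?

(δR/R)² = (1·δV/V)² + (-1·δI/I)²
  V term: (1×0.0463)² = 0.00215
  I term: (-1×0.0305)² = 0.000928
Total = 0.00308. Share from I = 0.000928/0.00308 = 0.302.

30.2%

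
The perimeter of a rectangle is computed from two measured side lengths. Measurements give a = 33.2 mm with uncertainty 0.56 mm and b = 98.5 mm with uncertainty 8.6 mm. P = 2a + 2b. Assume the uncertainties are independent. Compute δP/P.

0.0654

For a sum/difference, combine absolute errors in quadrature:
  (2·δa)² = 1.25;  (2·δb)² = 296
δP = √(297) = 17.2 mm
P = 263 mm, so δP/P = 17.2/263 = 0.0654.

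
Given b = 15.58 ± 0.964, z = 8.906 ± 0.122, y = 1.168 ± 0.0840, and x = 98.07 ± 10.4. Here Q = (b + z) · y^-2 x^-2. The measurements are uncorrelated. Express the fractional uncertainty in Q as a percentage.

Let u = b + z = 24.49. δu = √(δb² + δz²) = √(0.929 + 0.0149) = 0.972, so δu/u = 0.0397.
Q is then a monomial in u, y, x:
δQ/Q = √((δu/u)² + (-2·δy/y)² + (-2·δx/x)²) = √(0.00157 + 0.0207 + 0.0450) = 0.259

25.9%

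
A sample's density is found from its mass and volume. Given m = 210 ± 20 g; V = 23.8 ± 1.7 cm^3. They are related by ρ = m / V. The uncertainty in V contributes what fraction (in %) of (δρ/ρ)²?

(δρ/ρ)² = (1·δm/m)² + (-1·δV/V)²
  m term: (1×0.0952)² = 0.00907
  V term: (-1×0.0714)² = 0.00510
Total = 0.0142. Share from V = 0.00510/0.0142 = 0.360.

36.0%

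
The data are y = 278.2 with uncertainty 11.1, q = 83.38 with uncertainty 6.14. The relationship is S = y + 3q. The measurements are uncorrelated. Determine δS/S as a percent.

Each term contributes (cᵢ δxᵢ)² to (δS)²:
  (δy)² = 123;  (3·δq)² = 339
δS = √(463) = 21.5
S = 528.3, so δS/S = 21.5/528.3 = 0.0407.

4.07%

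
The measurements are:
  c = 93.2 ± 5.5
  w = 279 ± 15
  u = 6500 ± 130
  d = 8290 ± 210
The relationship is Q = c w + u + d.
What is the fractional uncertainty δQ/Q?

Let p = c·w = 26000. δp/p = √((1·δc/c)² + (1·δw/w)²) = √(0.00348 + 0.00289) = 0.0798, so δp = 2080.
Q = p + u + d: δQ = √(δp² + δu² + δd²) = √(4.31e+06 + 16900 + 44100) = 2090
Q = 40800, so δQ/Q = 2090/40800 = 0.0512.

0.0512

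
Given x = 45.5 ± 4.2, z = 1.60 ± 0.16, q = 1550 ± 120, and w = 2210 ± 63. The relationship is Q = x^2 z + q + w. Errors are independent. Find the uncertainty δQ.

Let p = x^2·z = 3310. δp/p = √((2·δx/x)² + (1·δz/z)²) = √(0.0341 + 0.0100) = 0.210, so δp = 695.
Q = p + q + w: δQ = √(δp² + δq² + δw²) = √(4.84e+05 + 14400 + 3970) = 709

709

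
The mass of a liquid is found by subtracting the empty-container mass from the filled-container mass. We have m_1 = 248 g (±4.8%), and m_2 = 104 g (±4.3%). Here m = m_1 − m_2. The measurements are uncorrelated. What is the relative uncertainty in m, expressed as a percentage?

8.83%

For a sum/difference, combine absolute errors in quadrature:
  (δm_1)² = 142;  (δm_2)² = 20.0
δm = √(162) = 12.7 g
m = 144 g, so δm/m = 12.7/144 = 0.0883.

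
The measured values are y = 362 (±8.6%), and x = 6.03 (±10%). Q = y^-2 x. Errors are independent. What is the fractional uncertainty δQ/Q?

Q is a product of powers, so relative uncertainties combine in quadrature:
  (-2·δy/y)² = (-2×0.0860)² = 0.0296;  (1·δx/x)² = (1×0.100)² = 0.0100
δQ/Q = √(0.0396) = 0.199

0.199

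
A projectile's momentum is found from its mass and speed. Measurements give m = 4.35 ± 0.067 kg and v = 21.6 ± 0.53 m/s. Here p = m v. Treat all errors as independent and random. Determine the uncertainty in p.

Since p is a product/quotient, work with relative uncertainties:
  (1·δm/m)² = (1×0.0154)² = 0.000237;  (1·δv/v)² = (1×0.0245)² = 0.000602
δp/p = √(0.000839) = 0.0290
p = 94.0 kg·m/s, so δp = 0.0290 × 94.0 = 2.72 kg·m/s.

2.72 kg·m/s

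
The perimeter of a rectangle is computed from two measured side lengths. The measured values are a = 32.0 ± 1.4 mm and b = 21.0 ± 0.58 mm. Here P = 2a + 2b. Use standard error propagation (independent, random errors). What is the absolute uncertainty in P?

Sums and differences: (δP)² = Σ (cᵢ δxᵢ)².
  (2·δa)² = 7.84;  (2·δb)² = 1.35
δP = √(9.19) = 3.03 mm

3.03 mm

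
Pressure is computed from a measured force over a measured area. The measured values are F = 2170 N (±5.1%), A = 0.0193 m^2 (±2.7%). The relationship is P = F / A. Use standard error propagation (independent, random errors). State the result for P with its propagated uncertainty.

(1.12 ± 0.0649) × 10^5 Pa

P is a product of powers, so relative uncertainties combine in quadrature:
  (1·δF/F)² = (1×0.0510)² = 0.00260;  (-1·δA/A)² = (-1×0.0270)² = 0.000729
δP/P = √(0.00333) = 0.0577
P = 1.12e+05 Pa, so δP = 0.0577 × 1.12e+05 = 6490 Pa.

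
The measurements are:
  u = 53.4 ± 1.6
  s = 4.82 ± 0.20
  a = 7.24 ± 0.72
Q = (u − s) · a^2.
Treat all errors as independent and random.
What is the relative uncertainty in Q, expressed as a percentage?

Let w = u − s = 48.6. δw = √(δu² + δs²) = √(2.56 + 0.0400) = 1.61, so δw/w = 0.0332.
Q is then a monomial in w, a:
δQ/Q = √((δw/w)² + (2·δa/a)²) = √(0.00110 + 0.0396) = 0.202

20.2%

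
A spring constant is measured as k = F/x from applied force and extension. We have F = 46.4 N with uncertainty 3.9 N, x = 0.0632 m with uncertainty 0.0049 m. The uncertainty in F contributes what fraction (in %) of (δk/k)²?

(δk/k)² = (1·δF/F)² + (-1·δx/x)²
  F term: (1×0.0841)² = 0.00706
  x term: (-1×0.0775)² = 0.00601
Total = 0.0131. Share from F = 0.00706/0.0131 = 0.540.

54.0%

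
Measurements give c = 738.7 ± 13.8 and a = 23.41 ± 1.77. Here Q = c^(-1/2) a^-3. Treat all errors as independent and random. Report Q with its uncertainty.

Products/powers → add relative errors in quadrature, weighted by exponent:
  (−½·δc/c)² = (-0.5×0.0187)² = 8.72e-05;  (-3·δa/a)² = (-3×0.0756)² = 0.0515
δQ/Q = √(0.0515) = 0.227
Q = 2.868e-06, so δQ = 0.227 × 2.868e-06 = 6.51e-07.

(2.868 ± 0.651) × 10^-6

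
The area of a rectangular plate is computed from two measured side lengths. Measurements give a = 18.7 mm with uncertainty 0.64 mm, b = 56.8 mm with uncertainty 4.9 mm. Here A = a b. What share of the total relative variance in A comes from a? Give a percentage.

13.6%

(δA/A)² = (1·δa/a)² + (1·δb/b)²
  a term: (1×0.0342)² = 0.00117
  b term: (1×0.0863)² = 0.00744
Total = 0.00861. Share from a = 0.00117/0.00861 = 0.136.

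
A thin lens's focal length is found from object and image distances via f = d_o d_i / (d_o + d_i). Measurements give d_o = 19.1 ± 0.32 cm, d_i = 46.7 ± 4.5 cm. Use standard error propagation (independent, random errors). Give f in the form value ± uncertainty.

13.6 ± 0.412 cm

∂f/∂d_o = (d_i/(d_o+d_i))² = 0.504;  ∂f/∂d_i = (d_o/(d_o+d_i))² = 0.0843
δf = √((∂f/∂d_o · δd_o)² + (∂f/∂d_i · δd_i)²) = √(0.0260 + 0.144) = 0.412 cm
f = 13.6 cm.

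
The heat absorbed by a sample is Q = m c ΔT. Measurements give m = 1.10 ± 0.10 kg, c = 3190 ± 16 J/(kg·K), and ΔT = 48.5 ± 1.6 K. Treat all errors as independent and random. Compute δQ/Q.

0.0968

Q is a product of powers, so relative uncertainties combine in quadrature:
  (1·δm/m)² = (1×0.0909)² = 0.00826;  (1·δc/c)² = (1×0.00502)² = 2.52e-05;  (1·δΔT/ΔT)² = (1×0.0330)² = 0.00109
δQ/Q = √(0.00938) = 0.0968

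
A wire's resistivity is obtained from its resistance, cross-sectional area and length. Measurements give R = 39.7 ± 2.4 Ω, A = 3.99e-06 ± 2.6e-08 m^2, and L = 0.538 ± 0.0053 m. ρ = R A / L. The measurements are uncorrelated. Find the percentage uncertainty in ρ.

For a monomial ρ ∝ R, A, L^-1, fractional errors add in quadrature:
  (1·δR/R)² = (1×0.0605)² = 0.00365;  (1·δA/A)² = (1×0.00652)² = 4.25e-05;  (-1·δL/L)² = (-1×0.00985)² = 9.7e-05
δρ/ρ = √(0.00379) = 0.0616

6.16%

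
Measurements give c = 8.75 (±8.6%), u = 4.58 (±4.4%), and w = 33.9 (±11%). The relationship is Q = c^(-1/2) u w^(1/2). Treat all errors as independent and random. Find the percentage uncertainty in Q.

8.25%

Each factor contributes (exponent × relative error)² to (δQ/Q)²:
  (−½·δc/c)² = (-0.5×0.0860)² = 0.00185;  (1·δu/u)² = (1×0.0440)² = 0.00194;  (½·δw/w)² = (0.5×0.110)² = 0.00302
δQ/Q = √(0.00681) = 0.0825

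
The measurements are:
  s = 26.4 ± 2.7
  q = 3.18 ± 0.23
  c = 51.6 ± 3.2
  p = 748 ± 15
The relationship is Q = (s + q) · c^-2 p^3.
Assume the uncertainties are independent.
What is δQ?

7.7e+05

Let u = s + q = 29.6. δu = √(δs² + δq²) = √(7.29 + 0.0529) = 2.71, so δu/u = 0.0916.
Q is then a monomial in u, c, p:
δQ/Q = √((δu/u)² + (-2·δc/c)² + (3·δp/p)²) = √(0.00839 + 0.0154 + 0.00362) = 0.166
Q = 4.65e+06, so δQ = 0.166 × 4.65e+06 = 7.7e+05.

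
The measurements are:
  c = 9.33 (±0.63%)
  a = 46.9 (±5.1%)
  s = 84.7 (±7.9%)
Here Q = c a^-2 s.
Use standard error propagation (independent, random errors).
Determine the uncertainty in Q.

0.0464

Since Q is a product/quotient, work with relative uncertainties:
  (1·δc/c)² = (1×0.00630)² = 3.97e-05;  (-2·δa/a)² = (-2×0.0510)² = 0.0104;  (1·δs/s)² = (1×0.0790)² = 0.00624
δQ/Q = √(0.0167) = 0.129
Q = 0.359, so δQ = 0.129 × 0.359 = 0.0464.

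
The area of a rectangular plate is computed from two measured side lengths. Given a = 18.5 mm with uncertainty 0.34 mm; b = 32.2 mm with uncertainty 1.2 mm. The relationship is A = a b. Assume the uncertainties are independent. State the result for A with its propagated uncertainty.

596 ± 24.8 mm^2

For a monomial A ∝ a, b, fractional errors add in quadrature:
  (1·δa/a)² = (1×0.0184)² = 0.000338;  (1·δb/b)² = (1×0.0373)² = 0.00139
δA/A = √(0.00173) = 0.0416
A = 596 mm^2, so δA = 0.0416 × 596 = 24.8 mm^2.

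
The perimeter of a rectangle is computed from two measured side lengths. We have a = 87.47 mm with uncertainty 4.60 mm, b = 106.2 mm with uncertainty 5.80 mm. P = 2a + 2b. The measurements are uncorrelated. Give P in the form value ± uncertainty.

Absolute uncertainties add in quadrature for a linear combination:
  (2·δa)² = 84.6;  (2·δb)² = 135
δP = √(219) = 14.8 mm
P = 387.3 mm.

387.3 ± 14.8 mm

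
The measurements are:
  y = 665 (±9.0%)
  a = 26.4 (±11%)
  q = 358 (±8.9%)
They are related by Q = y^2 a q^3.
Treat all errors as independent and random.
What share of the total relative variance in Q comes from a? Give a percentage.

(δQ/Q)² = (2·δy/y)² + (1·δa/a)² + (3·δq/q)²
  y term: (2×0.0900)² = 0.0324
  a term: (1×0.110)² = 0.0121
  q term: (3×0.0890)² = 0.0713
Total = 0.116. Share from a = 0.0121/0.116 = 0.105.

10.5%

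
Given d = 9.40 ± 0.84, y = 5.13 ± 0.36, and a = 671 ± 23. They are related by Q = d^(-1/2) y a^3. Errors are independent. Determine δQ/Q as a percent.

13.2%

Each factor contributes (exponent × relative error)² to (δQ/Q)²:
  (−½·δd/d)² = (-0.5×0.0894)² = 0.00200;  (1·δy/y)² = (1×0.0702)² = 0.00492;  (3·δa/a)² = (3×0.0343)² = 0.0106
δQ/Q = √(0.0175) = 0.132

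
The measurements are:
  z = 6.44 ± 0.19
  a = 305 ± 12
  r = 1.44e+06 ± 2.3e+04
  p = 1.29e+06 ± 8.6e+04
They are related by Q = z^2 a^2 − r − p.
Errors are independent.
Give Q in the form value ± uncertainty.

Let w = z^2·a^2 = 3.86e+06. δw/w = √((2·δz/z)² + (2·δa/a)²) = √(0.00348 + 0.00619) = 0.0984, so δw = 3.79e+05.
Q = w − r − p: δQ = √(δw² + δr² + δp²) = √(1.44e+11 + 5.29e+08 + 7.4e+09) = 3.9e+05
Q = 1.13e+06.

(1.13 ± 0.390) × 10^6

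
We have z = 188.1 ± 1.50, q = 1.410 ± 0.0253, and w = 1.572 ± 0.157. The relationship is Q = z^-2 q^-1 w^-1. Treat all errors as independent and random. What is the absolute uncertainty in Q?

1.31e-06

Relative error in a monomial: (δQ/Q)² = Σ (nᵢ · δxᵢ/xᵢ)².
  (-2·δz/z)² = (-2×0.00797)² = 0.000254;  (-1·δq/q)² = (-1×0.0179)² = 0.000322;  (-1·δw/w)² = (-1×0.0999)² = 0.00997
δQ/Q = √(0.0106) = 0.103
Q = 1.275e-05, so δQ = 0.103 × 1.275e-05 = 1.31e-06.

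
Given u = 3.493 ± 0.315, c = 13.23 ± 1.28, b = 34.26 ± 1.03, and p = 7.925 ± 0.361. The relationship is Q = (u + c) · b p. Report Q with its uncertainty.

Let w = u + c = 16.72. δw = √(δu² + δc²) = √(0.0992 + 1.64) = 1.32, so δw/w = 0.0788.
Q is then a monomial in w, b, p:
δQ/Q = √((δw/w)² + (1·δb/b)² + (1·δp/p)²) = √(0.00621 + 0.000904 + 0.00207) = 0.0959
Q = 4540, so δQ = 0.0959 × 4540 = 435.

4540 ± 435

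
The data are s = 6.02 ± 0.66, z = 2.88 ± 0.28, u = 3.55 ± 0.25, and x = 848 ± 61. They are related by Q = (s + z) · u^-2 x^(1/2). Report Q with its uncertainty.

20.6 ± 3.42

Let w = s + z = 8.90. δw = √(δs² + δz²) = √(0.436 + 0.0784) = 0.717, so δw/w = 0.0806.
Q is then a monomial in w, u, x:
δQ/Q = √((δw/w)² + (-2·δu/u)² + (½·δx/x)²) = √(0.00649 + 0.0198 + 0.00129) = 0.166
Q = 20.6, so δQ = 0.166 × 20.6 = 3.42.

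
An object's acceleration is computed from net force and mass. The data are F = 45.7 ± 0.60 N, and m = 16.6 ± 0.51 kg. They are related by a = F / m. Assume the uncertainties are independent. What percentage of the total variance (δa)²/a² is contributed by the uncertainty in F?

(δa/a)² = (1·δF/F)² + (-1·δm/m)²
  F term: (1×0.0131)² = 0.000172
  m term: (-1×0.0307)² = 0.000944
Total = 0.00112. Share from F = 0.000172/0.00112 = 0.154.

15.4%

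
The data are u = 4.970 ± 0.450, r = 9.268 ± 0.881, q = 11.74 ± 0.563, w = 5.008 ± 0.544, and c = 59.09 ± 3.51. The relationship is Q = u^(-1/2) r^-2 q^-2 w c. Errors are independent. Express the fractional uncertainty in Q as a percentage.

25.0%

Q is a product of powers, so relative uncertainties combine in quadrature:
  (−½·δu/u)² = (-0.5×0.0905)² = 0.00205;  (-2·δr/r)² = (-2×0.0951)² = 0.0361;  (-2·δq/q)² = (-2×0.0480)² = 0.00920;  (1·δw/w)² = (1×0.109)² = 0.0118;  (1·δc/c)² = (1×0.0594)² = 0.00353
δQ/Q = √(0.0627) = 0.250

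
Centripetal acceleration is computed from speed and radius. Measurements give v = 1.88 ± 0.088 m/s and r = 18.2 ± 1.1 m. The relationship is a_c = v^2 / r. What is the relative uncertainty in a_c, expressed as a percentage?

11.1%

Products/powers → add relative errors in quadrature, weighted by exponent:
  (2·δv/v)² = (2×0.0468)² = 0.00876;  (-1·δr/r)² = (-1×0.0604)² = 0.00365
δa_c/a_c = √(0.0124) = 0.111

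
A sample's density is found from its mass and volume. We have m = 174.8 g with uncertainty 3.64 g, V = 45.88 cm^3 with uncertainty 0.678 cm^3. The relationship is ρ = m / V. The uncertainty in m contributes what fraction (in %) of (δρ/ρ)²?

(δρ/ρ)² = (1·δm/m)² + (-1·δV/V)²
  m term: (1×0.0208)² = 0.000434
  V term: (-1×0.0148)² = 0.000218
Total = 0.000652. Share from m = 0.000434/0.000652 = 0.665.

66.5%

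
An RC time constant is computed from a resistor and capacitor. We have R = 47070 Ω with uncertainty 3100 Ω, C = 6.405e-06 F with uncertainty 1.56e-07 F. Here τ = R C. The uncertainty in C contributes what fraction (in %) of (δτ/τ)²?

(δτ/τ)² = (1·δR/R)² + (1·δC/C)²
  R term: (1×0.0659)² = 0.00434
  C term: (1×0.0244)² = 0.000593
Total = 0.00493. Share from C = 0.000593/0.00493 = 0.120.

12.0%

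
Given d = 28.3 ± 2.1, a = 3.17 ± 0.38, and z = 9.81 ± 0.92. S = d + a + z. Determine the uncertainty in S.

2.32

For a sum/difference, combine absolute errors in quadrature:
  (δd)² = 4.41;  (δa)² = 0.144;  (δz)² = 0.846
δS = √(5.40) = 2.32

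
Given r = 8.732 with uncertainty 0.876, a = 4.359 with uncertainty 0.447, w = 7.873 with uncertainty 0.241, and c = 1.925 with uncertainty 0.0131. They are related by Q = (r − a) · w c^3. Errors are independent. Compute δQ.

Let u = r − a = 4.373. δu = √(δr² + δa²) = √(0.767 + 0.200) = 0.983, so δu/u = 0.225.
Q is then a monomial in u, w, c:
δQ/Q = √((δu/u)² + (1·δw/w)² + (3·δc/c)²) = √(0.0506 + 0.000937 + 0.000417) = 0.228
Q = 245.6, so δQ = 0.228 × 245.6 = 56.0.

56.0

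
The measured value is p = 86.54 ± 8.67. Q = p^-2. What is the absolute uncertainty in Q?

2.68e-05

Q ∝ p^-2, so δQ/Q = |-2| · δp/p = 2 × 0.100 = 0.200.
Q = 0.0001335, so δQ = 0.200 × 0.0001335 = 2.68e-05.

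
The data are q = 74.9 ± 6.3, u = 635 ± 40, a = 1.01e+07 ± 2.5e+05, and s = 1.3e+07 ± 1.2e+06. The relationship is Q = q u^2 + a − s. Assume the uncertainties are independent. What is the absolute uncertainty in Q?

4.74e+06

Let p = q·u^2 = 3.02e+07. δp/p = √((1·δq/q)² + (2·δu/u)²) = √(0.00707 + 0.0159) = 0.151, so δp = 4.58e+06.
Q = p + a − s: δQ = √(δp² + δa² + δs²) = √(2.09e+13 + 6.25e+10 + 1.44e+12) = 4.74e+06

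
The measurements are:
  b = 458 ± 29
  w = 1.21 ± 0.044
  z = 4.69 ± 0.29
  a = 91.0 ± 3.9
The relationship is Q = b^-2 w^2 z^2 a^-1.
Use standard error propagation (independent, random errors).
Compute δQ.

3.31e-07

Each factor contributes (exponent × relative error)² to (δQ/Q)²:
  (-2·δb/b)² = (-2×0.0633)² = 0.0160;  (2·δw/w)² = (2×0.0364)² = 0.00529;  (2·δz/z)² = (2×0.0618)² = 0.0153;  (-1·δa/a)² = (-1×0.0429)² = 0.00184
δQ/Q = √(0.0385) = 0.196
Q = 1.69e-06, so δQ = 0.196 × 1.69e-06 = 3.31e-07.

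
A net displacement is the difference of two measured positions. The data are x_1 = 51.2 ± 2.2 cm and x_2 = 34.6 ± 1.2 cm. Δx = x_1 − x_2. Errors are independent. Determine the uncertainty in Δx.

For a sum/difference, combine absolute errors in quadrature:
  (δx_1)² = 4.84;  (δx_2)² = 1.44
δΔx = √(6.28) = 2.51 cm

2.51 cm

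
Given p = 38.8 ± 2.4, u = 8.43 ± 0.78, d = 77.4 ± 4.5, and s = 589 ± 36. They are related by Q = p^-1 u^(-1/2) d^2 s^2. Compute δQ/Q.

0.186

Q is a product of powers, so relative uncertainties combine in quadrature:
  (-1·δp/p)² = (-1×0.0619)² = 0.00383;  (−½·δu/u)² = (-0.5×0.0925)² = 0.00214;  (2·δd/d)² = (2×0.0581)² = 0.0135;  (2·δs/s)² = (2×0.0611)² = 0.0149
δQ/Q = √(0.0344) = 0.186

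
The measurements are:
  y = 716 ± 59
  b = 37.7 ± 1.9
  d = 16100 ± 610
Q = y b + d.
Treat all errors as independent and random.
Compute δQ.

2680

Let p = y·b = 27000. δp/p = √((1·δy/y)² + (1·δb/b)²) = √(0.00679 + 0.00254) = 0.0966, so δp = 2610.
Q = p + d: δQ = √(δp² + δd²) = √(6.8e+06 + 3.72e+05) = 2680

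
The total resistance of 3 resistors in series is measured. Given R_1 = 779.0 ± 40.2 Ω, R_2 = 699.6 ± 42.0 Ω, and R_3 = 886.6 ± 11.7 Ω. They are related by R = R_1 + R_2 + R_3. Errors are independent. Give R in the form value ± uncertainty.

2365 ± 59.3 Ω

For a sum/difference, combine absolute errors in quadrature:
  (δR_1)² = 1620;  (δR_2)² = 1760;  (δR_3)² = 137
δR = √(3520) = 59.3 Ω
R = 2365 Ω.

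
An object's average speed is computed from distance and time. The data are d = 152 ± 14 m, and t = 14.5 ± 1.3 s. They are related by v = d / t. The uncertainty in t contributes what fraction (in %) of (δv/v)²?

48.7%

(δv/v)² = (1·δd/d)² + (-1·δt/t)²
  d term: (1×0.0921)² = 0.00848
  t term: (-1×0.0897)² = 0.00804
Total = 0.0165. Share from t = 0.00804/0.0165 = 0.487.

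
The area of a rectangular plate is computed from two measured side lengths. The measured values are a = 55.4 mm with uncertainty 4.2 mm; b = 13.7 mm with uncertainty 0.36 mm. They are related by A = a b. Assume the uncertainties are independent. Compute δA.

60.9 mm^2

A is a product of powers, so relative uncertainties combine in quadrature:
  (1·δa/a)² = (1×0.0758)² = 0.00575;  (1·δb/b)² = (1×0.0263)² = 0.000691
δA/A = √(0.00644) = 0.0802
A = 759 mm^2, so δA = 0.0802 × 759 = 60.9 mm^2.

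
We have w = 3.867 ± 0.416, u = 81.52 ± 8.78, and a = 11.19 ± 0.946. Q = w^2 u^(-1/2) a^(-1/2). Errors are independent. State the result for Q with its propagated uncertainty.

Each factor contributes (exponent × relative error)² to (δQ/Q)²:
  (2·δw/w)² = (2×0.108)² = 0.0463;  (−½·δu/u)² = (-0.5×0.108)² = 0.00290;  (−½·δa/a)² = (-0.5×0.0845)² = 0.00179
δQ/Q = √(0.0510) = 0.226
Q = 0.4951, so δQ = 0.226 × 0.4951 = 0.112.

0.4951 ± 0.112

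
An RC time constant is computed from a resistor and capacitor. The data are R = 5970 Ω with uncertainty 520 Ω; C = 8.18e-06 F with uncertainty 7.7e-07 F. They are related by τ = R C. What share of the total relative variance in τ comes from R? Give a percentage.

46.1%

(δτ/τ)² = (1·δR/R)² + (1·δC/C)²
  R term: (1×0.0871)² = 0.00759
  C term: (1×0.0941)² = 0.00886
Total = 0.0164. Share from R = 0.00759/0.0164 = 0.461.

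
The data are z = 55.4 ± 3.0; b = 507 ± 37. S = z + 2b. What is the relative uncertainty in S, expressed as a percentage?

Sums and differences: (δS)² = Σ (cᵢ δxᵢ)².
  (δz)² = 9.00;  (2·δb)² = 5480
δS = √(5480) = 74.1
S = 1070, so δS/S = 74.1/1070 = 0.0693.

6.93%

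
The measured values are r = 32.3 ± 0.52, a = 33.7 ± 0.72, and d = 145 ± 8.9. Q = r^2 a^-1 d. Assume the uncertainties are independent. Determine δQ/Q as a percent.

7.25%

For a monomial Q ∝ r^2, a^-1, d, fractional errors add in quadrature:
  (2·δr/r)² = (2×0.0161)² = 0.00104;  (-1·δa/a)² = (-1×0.0214)² = 0.000456;  (1·δd/d)² = (1×0.0614)² = 0.00377
δQ/Q = √(0.00526) = 0.0725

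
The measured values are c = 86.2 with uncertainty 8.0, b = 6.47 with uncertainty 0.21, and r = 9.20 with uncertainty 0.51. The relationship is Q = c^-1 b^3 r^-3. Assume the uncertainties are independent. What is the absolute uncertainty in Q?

Relative error in a monomial: (δQ/Q)² = Σ (nᵢ · δxᵢ/xᵢ)².
  (-1·δc/c)² = (-1×0.0928)² = 0.00861;  (3·δb/b)² = (3×0.0325)² = 0.00948;  (-3·δr/r)² = (-3×0.0554)² = 0.0277
δQ/Q = √(0.0458) = 0.214
Q = 0.00403, so δQ = 0.214 × 0.00403 = 0.000863.

0.000863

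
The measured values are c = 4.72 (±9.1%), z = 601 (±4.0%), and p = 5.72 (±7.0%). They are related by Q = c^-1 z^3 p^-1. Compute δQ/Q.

0.166

Products/powers → add relative errors in quadrature, weighted by exponent:
  (-1·δc/c)² = (-1×0.0910)² = 0.00828;  (3·δz/z)² = (3×0.0400)² = 0.0144;  (-1·δp/p)² = (-1×0.0700)² = 0.00490
δQ/Q = √(0.0276) = 0.166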